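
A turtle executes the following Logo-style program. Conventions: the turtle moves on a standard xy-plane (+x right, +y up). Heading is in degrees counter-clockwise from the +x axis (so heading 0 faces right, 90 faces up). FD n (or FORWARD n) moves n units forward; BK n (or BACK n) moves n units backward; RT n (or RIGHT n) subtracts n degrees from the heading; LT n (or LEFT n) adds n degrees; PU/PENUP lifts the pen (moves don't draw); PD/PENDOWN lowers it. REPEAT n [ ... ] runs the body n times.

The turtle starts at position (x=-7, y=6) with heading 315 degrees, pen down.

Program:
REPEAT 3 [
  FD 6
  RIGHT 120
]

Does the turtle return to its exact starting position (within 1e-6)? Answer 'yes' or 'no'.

Executing turtle program step by step:
Start: pos=(-7,6), heading=315, pen down
REPEAT 3 [
  -- iteration 1/3 --
  FD 6: (-7,6) -> (-2.757,1.757) [heading=315, draw]
  RT 120: heading 315 -> 195
  -- iteration 2/3 --
  FD 6: (-2.757,1.757) -> (-8.553,0.204) [heading=195, draw]
  RT 120: heading 195 -> 75
  -- iteration 3/3 --
  FD 6: (-8.553,0.204) -> (-7,6) [heading=75, draw]
  RT 120: heading 75 -> 315
]
Final: pos=(-7,6), heading=315, 3 segment(s) drawn

Start position: (-7, 6)
Final position: (-7, 6)
Distance = 0; < 1e-6 -> CLOSED

Answer: yes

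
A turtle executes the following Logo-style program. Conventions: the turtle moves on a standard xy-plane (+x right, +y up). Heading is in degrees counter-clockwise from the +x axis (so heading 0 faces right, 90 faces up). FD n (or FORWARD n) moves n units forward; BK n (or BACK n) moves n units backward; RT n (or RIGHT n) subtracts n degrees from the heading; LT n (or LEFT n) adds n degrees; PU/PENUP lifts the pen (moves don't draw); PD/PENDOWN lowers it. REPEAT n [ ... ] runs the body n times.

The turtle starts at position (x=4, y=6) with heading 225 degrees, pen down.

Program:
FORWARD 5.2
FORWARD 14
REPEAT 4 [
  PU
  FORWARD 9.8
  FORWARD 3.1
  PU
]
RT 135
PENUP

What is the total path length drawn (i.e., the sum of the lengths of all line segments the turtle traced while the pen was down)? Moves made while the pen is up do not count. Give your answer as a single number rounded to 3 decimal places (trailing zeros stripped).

Executing turtle program step by step:
Start: pos=(4,6), heading=225, pen down
FD 5.2: (4,6) -> (0.323,2.323) [heading=225, draw]
FD 14: (0.323,2.323) -> (-9.576,-7.576) [heading=225, draw]
REPEAT 4 [
  -- iteration 1/4 --
  PU: pen up
  FD 9.8: (-9.576,-7.576) -> (-16.506,-14.506) [heading=225, move]
  FD 3.1: (-16.506,-14.506) -> (-18.698,-16.698) [heading=225, move]
  PU: pen up
  -- iteration 2/4 --
  PU: pen up
  FD 9.8: (-18.698,-16.698) -> (-25.628,-23.628) [heading=225, move]
  FD 3.1: (-25.628,-23.628) -> (-27.82,-25.82) [heading=225, move]
  PU: pen up
  -- iteration 3/4 --
  PU: pen up
  FD 9.8: (-27.82,-25.82) -> (-34.749,-32.749) [heading=225, move]
  FD 3.1: (-34.749,-32.749) -> (-36.941,-34.941) [heading=225, move]
  PU: pen up
  -- iteration 4/4 --
  PU: pen up
  FD 9.8: (-36.941,-34.941) -> (-43.871,-41.871) [heading=225, move]
  FD 3.1: (-43.871,-41.871) -> (-46.063,-44.063) [heading=225, move]
  PU: pen up
]
RT 135: heading 225 -> 90
PU: pen up
Final: pos=(-46.063,-44.063), heading=90, 2 segment(s) drawn

Segment lengths:
  seg 1: (4,6) -> (0.323,2.323), length = 5.2
  seg 2: (0.323,2.323) -> (-9.576,-7.576), length = 14
Total = 19.2

Answer: 19.2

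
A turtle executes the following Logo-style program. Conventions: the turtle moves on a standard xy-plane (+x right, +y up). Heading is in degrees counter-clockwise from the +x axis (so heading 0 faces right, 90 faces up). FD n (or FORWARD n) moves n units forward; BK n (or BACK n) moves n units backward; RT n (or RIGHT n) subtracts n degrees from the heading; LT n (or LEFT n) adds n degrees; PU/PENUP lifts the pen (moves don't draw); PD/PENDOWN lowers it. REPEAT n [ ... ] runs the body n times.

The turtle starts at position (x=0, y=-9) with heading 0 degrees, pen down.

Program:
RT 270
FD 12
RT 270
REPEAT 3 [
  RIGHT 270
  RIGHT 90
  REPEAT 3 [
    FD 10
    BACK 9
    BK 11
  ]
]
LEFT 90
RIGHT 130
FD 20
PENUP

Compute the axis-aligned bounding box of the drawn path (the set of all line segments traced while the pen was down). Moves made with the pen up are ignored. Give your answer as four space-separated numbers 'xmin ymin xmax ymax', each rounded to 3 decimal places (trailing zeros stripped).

Executing turtle program step by step:
Start: pos=(0,-9), heading=0, pen down
RT 270: heading 0 -> 90
FD 12: (0,-9) -> (0,3) [heading=90, draw]
RT 270: heading 90 -> 180
REPEAT 3 [
  -- iteration 1/3 --
  RT 270: heading 180 -> 270
  RT 90: heading 270 -> 180
  REPEAT 3 [
    -- iteration 1/3 --
    FD 10: (0,3) -> (-10,3) [heading=180, draw]
    BK 9: (-10,3) -> (-1,3) [heading=180, draw]
    BK 11: (-1,3) -> (10,3) [heading=180, draw]
    -- iteration 2/3 --
    FD 10: (10,3) -> (0,3) [heading=180, draw]
    BK 9: (0,3) -> (9,3) [heading=180, draw]
    BK 11: (9,3) -> (20,3) [heading=180, draw]
    -- iteration 3/3 --
    FD 10: (20,3) -> (10,3) [heading=180, draw]
    BK 9: (10,3) -> (19,3) [heading=180, draw]
    BK 11: (19,3) -> (30,3) [heading=180, draw]
  ]
  -- iteration 2/3 --
  RT 270: heading 180 -> 270
  RT 90: heading 270 -> 180
  REPEAT 3 [
    -- iteration 1/3 --
    FD 10: (30,3) -> (20,3) [heading=180, draw]
    BK 9: (20,3) -> (29,3) [heading=180, draw]
    BK 11: (29,3) -> (40,3) [heading=180, draw]
    -- iteration 2/3 --
    FD 10: (40,3) -> (30,3) [heading=180, draw]
    BK 9: (30,3) -> (39,3) [heading=180, draw]
    BK 11: (39,3) -> (50,3) [heading=180, draw]
    -- iteration 3/3 --
    FD 10: (50,3) -> (40,3) [heading=180, draw]
    BK 9: (40,3) -> (49,3) [heading=180, draw]
    BK 11: (49,3) -> (60,3) [heading=180, draw]
  ]
  -- iteration 3/3 --
  RT 270: heading 180 -> 270
  RT 90: heading 270 -> 180
  REPEAT 3 [
    -- iteration 1/3 --
    FD 10: (60,3) -> (50,3) [heading=180, draw]
    BK 9: (50,3) -> (59,3) [heading=180, draw]
    BK 11: (59,3) -> (70,3) [heading=180, draw]
    -- iteration 2/3 --
    FD 10: (70,3) -> (60,3) [heading=180, draw]
    BK 9: (60,3) -> (69,3) [heading=180, draw]
    BK 11: (69,3) -> (80,3) [heading=180, draw]
    -- iteration 3/3 --
    FD 10: (80,3) -> (70,3) [heading=180, draw]
    BK 9: (70,3) -> (79,3) [heading=180, draw]
    BK 11: (79,3) -> (90,3) [heading=180, draw]
  ]
]
LT 90: heading 180 -> 270
RT 130: heading 270 -> 140
FD 20: (90,3) -> (74.679,15.856) [heading=140, draw]
PU: pen up
Final: pos=(74.679,15.856), heading=140, 29 segment(s) drawn

Segment endpoints: x in {-10, -1, 0, 0, 0, 9, 10, 10, 19, 20, 29, 30, 39, 40, 49, 50, 59, 60, 69, 70, 74.679, 79, 80, 90}, y in {-9, 3, 3, 3, 3, 3, 3, 3, 3, 3, 3, 3, 3, 3, 3, 3, 3, 3, 3, 3, 3, 3, 3, 3, 3, 3, 3, 15.856}
xmin=-10, ymin=-9, xmax=90, ymax=15.856

Answer: -10 -9 90 15.856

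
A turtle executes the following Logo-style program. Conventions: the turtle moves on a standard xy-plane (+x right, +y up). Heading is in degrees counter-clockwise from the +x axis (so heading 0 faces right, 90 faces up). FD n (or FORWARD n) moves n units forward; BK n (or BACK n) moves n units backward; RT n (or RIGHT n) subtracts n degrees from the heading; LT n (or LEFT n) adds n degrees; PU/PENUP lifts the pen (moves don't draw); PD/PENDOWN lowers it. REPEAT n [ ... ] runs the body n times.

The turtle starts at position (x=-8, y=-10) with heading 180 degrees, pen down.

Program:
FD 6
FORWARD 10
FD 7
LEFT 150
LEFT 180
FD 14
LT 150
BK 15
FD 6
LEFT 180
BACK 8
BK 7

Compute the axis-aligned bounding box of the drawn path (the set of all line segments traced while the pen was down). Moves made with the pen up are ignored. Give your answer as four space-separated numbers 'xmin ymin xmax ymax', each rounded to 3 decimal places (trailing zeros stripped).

Executing turtle program step by step:
Start: pos=(-8,-10), heading=180, pen down
FD 6: (-8,-10) -> (-14,-10) [heading=180, draw]
FD 10: (-14,-10) -> (-24,-10) [heading=180, draw]
FD 7: (-24,-10) -> (-31,-10) [heading=180, draw]
LT 150: heading 180 -> 330
LT 180: heading 330 -> 150
FD 14: (-31,-10) -> (-43.124,-3) [heading=150, draw]
LT 150: heading 150 -> 300
BK 15: (-43.124,-3) -> (-50.624,9.99) [heading=300, draw]
FD 6: (-50.624,9.99) -> (-47.624,4.794) [heading=300, draw]
LT 180: heading 300 -> 120
BK 8: (-47.624,4.794) -> (-43.624,-2.134) [heading=120, draw]
BK 7: (-43.624,-2.134) -> (-40.124,-8.196) [heading=120, draw]
Final: pos=(-40.124,-8.196), heading=120, 8 segment(s) drawn

Segment endpoints: x in {-50.624, -47.624, -43.624, -43.124, -40.124, -31, -24, -14, -8}, y in {-10, -10, -8.196, -3, -2.134, 4.794, 9.99}
xmin=-50.624, ymin=-10, xmax=-8, ymax=9.99

Answer: -50.624 -10 -8 9.99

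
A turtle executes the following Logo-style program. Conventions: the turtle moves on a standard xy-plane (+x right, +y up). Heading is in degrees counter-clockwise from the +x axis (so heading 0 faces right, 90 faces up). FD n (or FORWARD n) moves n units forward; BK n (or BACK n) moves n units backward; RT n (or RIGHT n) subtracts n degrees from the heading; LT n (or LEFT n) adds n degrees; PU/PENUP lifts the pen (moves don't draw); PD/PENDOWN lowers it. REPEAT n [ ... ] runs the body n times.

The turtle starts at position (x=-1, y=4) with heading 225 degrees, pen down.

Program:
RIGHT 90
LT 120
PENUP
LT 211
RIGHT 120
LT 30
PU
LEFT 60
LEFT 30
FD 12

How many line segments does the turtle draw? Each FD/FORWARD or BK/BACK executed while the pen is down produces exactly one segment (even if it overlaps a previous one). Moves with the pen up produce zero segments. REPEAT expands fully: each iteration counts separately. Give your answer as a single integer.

Executing turtle program step by step:
Start: pos=(-1,4), heading=225, pen down
RT 90: heading 225 -> 135
LT 120: heading 135 -> 255
PU: pen up
LT 211: heading 255 -> 106
RT 120: heading 106 -> 346
LT 30: heading 346 -> 16
PU: pen up
LT 60: heading 16 -> 76
LT 30: heading 76 -> 106
FD 12: (-1,4) -> (-4.308,15.535) [heading=106, move]
Final: pos=(-4.308,15.535), heading=106, 0 segment(s) drawn
Segments drawn: 0

Answer: 0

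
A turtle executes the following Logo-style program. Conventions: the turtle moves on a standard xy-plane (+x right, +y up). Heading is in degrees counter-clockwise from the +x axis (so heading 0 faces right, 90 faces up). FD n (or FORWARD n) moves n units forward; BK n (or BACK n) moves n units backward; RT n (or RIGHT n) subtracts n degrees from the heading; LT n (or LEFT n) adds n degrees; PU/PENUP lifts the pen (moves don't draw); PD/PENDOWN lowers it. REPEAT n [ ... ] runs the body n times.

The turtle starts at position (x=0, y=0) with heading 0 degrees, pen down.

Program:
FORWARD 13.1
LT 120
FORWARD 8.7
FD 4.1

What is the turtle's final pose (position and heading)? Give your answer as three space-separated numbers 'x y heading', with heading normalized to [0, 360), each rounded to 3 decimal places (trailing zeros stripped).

Answer: 6.7 11.085 120

Derivation:
Executing turtle program step by step:
Start: pos=(0,0), heading=0, pen down
FD 13.1: (0,0) -> (13.1,0) [heading=0, draw]
LT 120: heading 0 -> 120
FD 8.7: (13.1,0) -> (8.75,7.534) [heading=120, draw]
FD 4.1: (8.75,7.534) -> (6.7,11.085) [heading=120, draw]
Final: pos=(6.7,11.085), heading=120, 3 segment(s) drawn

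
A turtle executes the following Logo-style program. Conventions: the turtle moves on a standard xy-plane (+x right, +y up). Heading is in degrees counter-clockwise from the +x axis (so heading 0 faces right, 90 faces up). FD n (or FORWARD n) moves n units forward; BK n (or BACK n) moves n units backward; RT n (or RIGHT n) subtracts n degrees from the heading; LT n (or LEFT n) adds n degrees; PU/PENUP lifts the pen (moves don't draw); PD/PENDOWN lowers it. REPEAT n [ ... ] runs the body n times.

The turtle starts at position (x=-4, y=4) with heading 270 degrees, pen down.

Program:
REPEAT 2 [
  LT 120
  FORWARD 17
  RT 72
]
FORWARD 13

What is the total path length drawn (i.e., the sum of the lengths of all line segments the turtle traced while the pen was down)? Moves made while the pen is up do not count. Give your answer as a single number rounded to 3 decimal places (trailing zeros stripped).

Answer: 47

Derivation:
Executing turtle program step by step:
Start: pos=(-4,4), heading=270, pen down
REPEAT 2 [
  -- iteration 1/2 --
  LT 120: heading 270 -> 30
  FD 17: (-4,4) -> (10.722,12.5) [heading=30, draw]
  RT 72: heading 30 -> 318
  -- iteration 2/2 --
  LT 120: heading 318 -> 78
  FD 17: (10.722,12.5) -> (14.257,29.129) [heading=78, draw]
  RT 72: heading 78 -> 6
]
FD 13: (14.257,29.129) -> (27.186,30.487) [heading=6, draw]
Final: pos=(27.186,30.487), heading=6, 3 segment(s) drawn

Segment lengths:
  seg 1: (-4,4) -> (10.722,12.5), length = 17
  seg 2: (10.722,12.5) -> (14.257,29.129), length = 17
  seg 3: (14.257,29.129) -> (27.186,30.487), length = 13
Total = 47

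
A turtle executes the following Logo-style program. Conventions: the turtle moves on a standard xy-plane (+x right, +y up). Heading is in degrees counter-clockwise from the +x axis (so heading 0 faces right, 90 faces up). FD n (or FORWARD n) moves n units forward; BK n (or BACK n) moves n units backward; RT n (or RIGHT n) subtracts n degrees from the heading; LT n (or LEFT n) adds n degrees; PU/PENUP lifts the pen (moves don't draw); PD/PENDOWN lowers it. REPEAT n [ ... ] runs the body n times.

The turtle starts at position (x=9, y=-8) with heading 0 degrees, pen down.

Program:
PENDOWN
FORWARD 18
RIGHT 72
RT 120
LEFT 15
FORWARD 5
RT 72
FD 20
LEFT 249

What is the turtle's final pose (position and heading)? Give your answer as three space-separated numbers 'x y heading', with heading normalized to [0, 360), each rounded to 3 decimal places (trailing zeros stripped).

Executing turtle program step by step:
Start: pos=(9,-8), heading=0, pen down
PD: pen down
FD 18: (9,-8) -> (27,-8) [heading=0, draw]
RT 72: heading 0 -> 288
RT 120: heading 288 -> 168
LT 15: heading 168 -> 183
FD 5: (27,-8) -> (22.007,-8.262) [heading=183, draw]
RT 72: heading 183 -> 111
FD 20: (22.007,-8.262) -> (14.839,10.41) [heading=111, draw]
LT 249: heading 111 -> 0
Final: pos=(14.839,10.41), heading=0, 3 segment(s) drawn

Answer: 14.839 10.41 0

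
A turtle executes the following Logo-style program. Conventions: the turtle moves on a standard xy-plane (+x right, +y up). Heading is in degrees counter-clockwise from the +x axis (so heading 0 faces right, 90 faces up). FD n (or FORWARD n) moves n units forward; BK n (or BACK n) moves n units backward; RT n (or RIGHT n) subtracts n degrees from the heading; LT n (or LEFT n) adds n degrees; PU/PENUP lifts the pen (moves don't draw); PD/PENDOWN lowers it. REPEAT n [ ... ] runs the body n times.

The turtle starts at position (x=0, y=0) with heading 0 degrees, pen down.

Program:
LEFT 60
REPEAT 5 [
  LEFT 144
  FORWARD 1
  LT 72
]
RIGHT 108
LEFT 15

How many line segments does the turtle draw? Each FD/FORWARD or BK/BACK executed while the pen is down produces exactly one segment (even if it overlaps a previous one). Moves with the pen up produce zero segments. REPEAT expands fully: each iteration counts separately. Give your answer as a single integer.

Executing turtle program step by step:
Start: pos=(0,0), heading=0, pen down
LT 60: heading 0 -> 60
REPEAT 5 [
  -- iteration 1/5 --
  LT 144: heading 60 -> 204
  FD 1: (0,0) -> (-0.914,-0.407) [heading=204, draw]
  LT 72: heading 204 -> 276
  -- iteration 2/5 --
  LT 144: heading 276 -> 60
  FD 1: (-0.914,-0.407) -> (-0.414,0.459) [heading=60, draw]
  LT 72: heading 60 -> 132
  -- iteration 3/5 --
  LT 144: heading 132 -> 276
  FD 1: (-0.414,0.459) -> (-0.309,-0.535) [heading=276, draw]
  LT 72: heading 276 -> 348
  -- iteration 4/5 --
  LT 144: heading 348 -> 132
  FD 1: (-0.309,-0.535) -> (-0.978,0.208) [heading=132, draw]
  LT 72: heading 132 -> 204
  -- iteration 5/5 --
  LT 144: heading 204 -> 348
  FD 1: (-0.978,0.208) -> (0,0) [heading=348, draw]
  LT 72: heading 348 -> 60
]
RT 108: heading 60 -> 312
LT 15: heading 312 -> 327
Final: pos=(0,0), heading=327, 5 segment(s) drawn
Segments drawn: 5

Answer: 5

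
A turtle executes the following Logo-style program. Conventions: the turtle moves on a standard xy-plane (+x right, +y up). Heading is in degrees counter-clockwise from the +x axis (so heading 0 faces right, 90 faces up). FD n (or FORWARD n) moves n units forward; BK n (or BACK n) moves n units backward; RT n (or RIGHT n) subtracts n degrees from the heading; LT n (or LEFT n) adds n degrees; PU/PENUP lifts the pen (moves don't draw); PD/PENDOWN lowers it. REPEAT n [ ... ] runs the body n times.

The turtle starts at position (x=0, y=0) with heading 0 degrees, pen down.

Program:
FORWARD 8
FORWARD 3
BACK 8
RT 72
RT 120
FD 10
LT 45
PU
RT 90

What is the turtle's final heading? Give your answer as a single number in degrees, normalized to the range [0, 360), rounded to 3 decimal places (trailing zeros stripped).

Executing turtle program step by step:
Start: pos=(0,0), heading=0, pen down
FD 8: (0,0) -> (8,0) [heading=0, draw]
FD 3: (8,0) -> (11,0) [heading=0, draw]
BK 8: (11,0) -> (3,0) [heading=0, draw]
RT 72: heading 0 -> 288
RT 120: heading 288 -> 168
FD 10: (3,0) -> (-6.781,2.079) [heading=168, draw]
LT 45: heading 168 -> 213
PU: pen up
RT 90: heading 213 -> 123
Final: pos=(-6.781,2.079), heading=123, 4 segment(s) drawn

Answer: 123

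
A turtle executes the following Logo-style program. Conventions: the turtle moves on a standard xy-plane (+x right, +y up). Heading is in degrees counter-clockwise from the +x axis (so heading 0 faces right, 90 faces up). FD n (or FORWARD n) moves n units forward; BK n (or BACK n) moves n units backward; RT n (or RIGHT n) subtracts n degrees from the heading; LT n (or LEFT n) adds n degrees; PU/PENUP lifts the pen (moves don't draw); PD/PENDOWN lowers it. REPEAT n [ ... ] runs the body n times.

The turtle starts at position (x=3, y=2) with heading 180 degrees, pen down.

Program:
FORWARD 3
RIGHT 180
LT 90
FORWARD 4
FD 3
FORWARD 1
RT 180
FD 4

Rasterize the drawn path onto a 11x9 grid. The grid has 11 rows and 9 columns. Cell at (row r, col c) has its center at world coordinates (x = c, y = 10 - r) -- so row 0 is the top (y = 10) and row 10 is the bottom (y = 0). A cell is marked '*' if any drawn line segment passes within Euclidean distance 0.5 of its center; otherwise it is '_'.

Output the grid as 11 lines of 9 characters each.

Segment 0: (3,2) -> (0,2)
Segment 1: (0,2) -> (0,6)
Segment 2: (0,6) -> (0,9)
Segment 3: (0,9) -> (0,10)
Segment 4: (0,10) -> (0,6)

Answer: *________
*________
*________
*________
*________
*________
*________
*________
****_____
_________
_________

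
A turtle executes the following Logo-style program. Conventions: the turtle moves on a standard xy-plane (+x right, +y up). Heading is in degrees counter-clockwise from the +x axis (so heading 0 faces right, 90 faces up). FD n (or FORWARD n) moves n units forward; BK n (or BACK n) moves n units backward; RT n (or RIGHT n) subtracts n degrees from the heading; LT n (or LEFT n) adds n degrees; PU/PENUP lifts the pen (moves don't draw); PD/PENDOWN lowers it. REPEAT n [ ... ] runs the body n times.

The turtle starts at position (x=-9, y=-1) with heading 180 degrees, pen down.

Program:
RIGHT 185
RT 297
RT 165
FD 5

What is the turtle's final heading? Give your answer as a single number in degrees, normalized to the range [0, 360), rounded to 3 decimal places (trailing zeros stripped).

Executing turtle program step by step:
Start: pos=(-9,-1), heading=180, pen down
RT 185: heading 180 -> 355
RT 297: heading 355 -> 58
RT 165: heading 58 -> 253
FD 5: (-9,-1) -> (-10.462,-5.782) [heading=253, draw]
Final: pos=(-10.462,-5.782), heading=253, 1 segment(s) drawn

Answer: 253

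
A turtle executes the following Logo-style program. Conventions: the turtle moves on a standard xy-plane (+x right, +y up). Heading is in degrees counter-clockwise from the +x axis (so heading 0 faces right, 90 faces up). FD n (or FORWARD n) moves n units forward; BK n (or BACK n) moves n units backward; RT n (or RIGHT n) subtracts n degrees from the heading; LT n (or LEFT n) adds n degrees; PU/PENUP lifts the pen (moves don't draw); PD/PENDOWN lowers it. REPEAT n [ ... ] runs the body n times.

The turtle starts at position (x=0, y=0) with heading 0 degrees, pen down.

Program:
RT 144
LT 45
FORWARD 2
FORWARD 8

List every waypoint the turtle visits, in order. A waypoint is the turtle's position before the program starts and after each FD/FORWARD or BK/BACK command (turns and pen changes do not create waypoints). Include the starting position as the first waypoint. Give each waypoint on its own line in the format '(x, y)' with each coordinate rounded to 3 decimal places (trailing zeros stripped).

Answer: (0, 0)
(-0.313, -1.975)
(-1.564, -9.877)

Derivation:
Executing turtle program step by step:
Start: pos=(0,0), heading=0, pen down
RT 144: heading 0 -> 216
LT 45: heading 216 -> 261
FD 2: (0,0) -> (-0.313,-1.975) [heading=261, draw]
FD 8: (-0.313,-1.975) -> (-1.564,-9.877) [heading=261, draw]
Final: pos=(-1.564,-9.877), heading=261, 2 segment(s) drawn
Waypoints (3 total):
(0, 0)
(-0.313, -1.975)
(-1.564, -9.877)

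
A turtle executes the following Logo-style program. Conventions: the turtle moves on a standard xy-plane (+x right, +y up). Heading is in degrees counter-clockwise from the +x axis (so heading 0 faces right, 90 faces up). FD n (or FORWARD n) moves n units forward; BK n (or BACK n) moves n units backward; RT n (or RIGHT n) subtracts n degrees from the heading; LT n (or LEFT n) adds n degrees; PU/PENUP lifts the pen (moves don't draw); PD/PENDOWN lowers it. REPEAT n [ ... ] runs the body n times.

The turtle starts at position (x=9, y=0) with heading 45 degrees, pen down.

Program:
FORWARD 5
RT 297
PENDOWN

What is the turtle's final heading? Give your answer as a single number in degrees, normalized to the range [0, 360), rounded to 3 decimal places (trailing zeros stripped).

Answer: 108

Derivation:
Executing turtle program step by step:
Start: pos=(9,0), heading=45, pen down
FD 5: (9,0) -> (12.536,3.536) [heading=45, draw]
RT 297: heading 45 -> 108
PD: pen down
Final: pos=(12.536,3.536), heading=108, 1 segment(s) drawn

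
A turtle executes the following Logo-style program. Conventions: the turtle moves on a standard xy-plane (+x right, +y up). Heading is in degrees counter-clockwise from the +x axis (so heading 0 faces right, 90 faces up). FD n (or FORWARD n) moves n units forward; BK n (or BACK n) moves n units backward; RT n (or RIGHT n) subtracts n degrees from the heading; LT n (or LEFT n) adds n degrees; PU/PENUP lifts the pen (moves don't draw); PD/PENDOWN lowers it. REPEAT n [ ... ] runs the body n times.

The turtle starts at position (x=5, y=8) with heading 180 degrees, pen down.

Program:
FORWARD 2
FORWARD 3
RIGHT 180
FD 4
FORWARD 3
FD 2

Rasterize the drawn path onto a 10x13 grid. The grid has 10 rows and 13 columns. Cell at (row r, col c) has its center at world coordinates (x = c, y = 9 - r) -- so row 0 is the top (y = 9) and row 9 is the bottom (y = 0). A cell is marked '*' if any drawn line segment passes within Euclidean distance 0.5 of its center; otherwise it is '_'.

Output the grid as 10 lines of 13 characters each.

Segment 0: (5,8) -> (3,8)
Segment 1: (3,8) -> (0,8)
Segment 2: (0,8) -> (4,8)
Segment 3: (4,8) -> (7,8)
Segment 4: (7,8) -> (9,8)

Answer: _____________
**********___
_____________
_____________
_____________
_____________
_____________
_____________
_____________
_____________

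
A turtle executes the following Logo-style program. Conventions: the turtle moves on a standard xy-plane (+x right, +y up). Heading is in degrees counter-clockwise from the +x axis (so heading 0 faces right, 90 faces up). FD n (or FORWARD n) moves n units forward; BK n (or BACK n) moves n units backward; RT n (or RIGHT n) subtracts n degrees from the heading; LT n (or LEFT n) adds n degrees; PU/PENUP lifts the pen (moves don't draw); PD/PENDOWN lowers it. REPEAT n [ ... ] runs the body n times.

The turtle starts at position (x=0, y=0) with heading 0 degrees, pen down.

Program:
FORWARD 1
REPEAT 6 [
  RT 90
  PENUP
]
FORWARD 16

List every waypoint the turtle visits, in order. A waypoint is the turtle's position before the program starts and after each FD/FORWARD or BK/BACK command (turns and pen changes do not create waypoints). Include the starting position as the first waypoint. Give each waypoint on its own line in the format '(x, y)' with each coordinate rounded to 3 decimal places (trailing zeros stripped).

Executing turtle program step by step:
Start: pos=(0,0), heading=0, pen down
FD 1: (0,0) -> (1,0) [heading=0, draw]
REPEAT 6 [
  -- iteration 1/6 --
  RT 90: heading 0 -> 270
  PU: pen up
  -- iteration 2/6 --
  RT 90: heading 270 -> 180
  PU: pen up
  -- iteration 3/6 --
  RT 90: heading 180 -> 90
  PU: pen up
  -- iteration 4/6 --
  RT 90: heading 90 -> 0
  PU: pen up
  -- iteration 5/6 --
  RT 90: heading 0 -> 270
  PU: pen up
  -- iteration 6/6 --
  RT 90: heading 270 -> 180
  PU: pen up
]
FD 16: (1,0) -> (-15,0) [heading=180, move]
Final: pos=(-15,0), heading=180, 1 segment(s) drawn
Waypoints (3 total):
(0, 0)
(1, 0)
(-15, 0)

Answer: (0, 0)
(1, 0)
(-15, 0)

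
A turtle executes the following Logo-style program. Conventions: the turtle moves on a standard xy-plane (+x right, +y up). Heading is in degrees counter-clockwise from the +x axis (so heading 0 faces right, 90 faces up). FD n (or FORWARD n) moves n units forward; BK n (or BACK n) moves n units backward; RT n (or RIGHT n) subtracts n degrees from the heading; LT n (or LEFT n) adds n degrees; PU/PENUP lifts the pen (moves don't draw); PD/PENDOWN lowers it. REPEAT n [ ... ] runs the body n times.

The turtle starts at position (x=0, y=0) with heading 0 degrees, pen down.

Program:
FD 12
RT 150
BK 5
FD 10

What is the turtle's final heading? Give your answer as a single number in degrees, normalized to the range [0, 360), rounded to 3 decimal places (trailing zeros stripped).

Answer: 210

Derivation:
Executing turtle program step by step:
Start: pos=(0,0), heading=0, pen down
FD 12: (0,0) -> (12,0) [heading=0, draw]
RT 150: heading 0 -> 210
BK 5: (12,0) -> (16.33,2.5) [heading=210, draw]
FD 10: (16.33,2.5) -> (7.67,-2.5) [heading=210, draw]
Final: pos=(7.67,-2.5), heading=210, 3 segment(s) drawn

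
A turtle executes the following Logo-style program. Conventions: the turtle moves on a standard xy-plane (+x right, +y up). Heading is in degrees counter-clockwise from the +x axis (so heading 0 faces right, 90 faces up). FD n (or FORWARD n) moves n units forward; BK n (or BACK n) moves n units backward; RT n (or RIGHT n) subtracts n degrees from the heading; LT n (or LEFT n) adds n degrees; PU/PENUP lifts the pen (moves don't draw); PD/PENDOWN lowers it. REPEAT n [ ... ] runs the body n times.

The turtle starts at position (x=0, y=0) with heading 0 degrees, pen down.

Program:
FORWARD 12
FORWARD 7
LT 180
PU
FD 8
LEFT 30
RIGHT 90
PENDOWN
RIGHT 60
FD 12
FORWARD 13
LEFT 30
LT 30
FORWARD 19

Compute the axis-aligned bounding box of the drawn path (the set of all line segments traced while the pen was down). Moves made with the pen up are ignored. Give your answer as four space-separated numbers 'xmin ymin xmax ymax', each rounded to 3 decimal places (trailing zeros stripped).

Executing turtle program step by step:
Start: pos=(0,0), heading=0, pen down
FD 12: (0,0) -> (12,0) [heading=0, draw]
FD 7: (12,0) -> (19,0) [heading=0, draw]
LT 180: heading 0 -> 180
PU: pen up
FD 8: (19,0) -> (11,0) [heading=180, move]
LT 30: heading 180 -> 210
RT 90: heading 210 -> 120
PD: pen down
RT 60: heading 120 -> 60
FD 12: (11,0) -> (17,10.392) [heading=60, draw]
FD 13: (17,10.392) -> (23.5,21.651) [heading=60, draw]
LT 30: heading 60 -> 90
LT 30: heading 90 -> 120
FD 19: (23.5,21.651) -> (14,38.105) [heading=120, draw]
Final: pos=(14,38.105), heading=120, 5 segment(s) drawn

Segment endpoints: x in {0, 11, 12, 14, 17, 19, 23.5}, y in {0, 0, 10.392, 21.651, 38.105}
xmin=0, ymin=0, xmax=23.5, ymax=38.105

Answer: 0 0 23.5 38.105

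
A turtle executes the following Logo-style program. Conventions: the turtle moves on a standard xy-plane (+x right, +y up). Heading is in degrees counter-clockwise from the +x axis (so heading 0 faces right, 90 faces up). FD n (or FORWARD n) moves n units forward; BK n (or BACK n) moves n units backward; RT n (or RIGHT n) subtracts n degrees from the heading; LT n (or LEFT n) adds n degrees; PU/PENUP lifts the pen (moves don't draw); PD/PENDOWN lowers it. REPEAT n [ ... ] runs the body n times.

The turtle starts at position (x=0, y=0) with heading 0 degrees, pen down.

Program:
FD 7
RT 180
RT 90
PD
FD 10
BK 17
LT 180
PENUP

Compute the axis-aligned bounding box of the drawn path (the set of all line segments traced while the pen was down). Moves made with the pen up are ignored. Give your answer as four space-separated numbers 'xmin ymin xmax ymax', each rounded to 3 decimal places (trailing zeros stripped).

Executing turtle program step by step:
Start: pos=(0,0), heading=0, pen down
FD 7: (0,0) -> (7,0) [heading=0, draw]
RT 180: heading 0 -> 180
RT 90: heading 180 -> 90
PD: pen down
FD 10: (7,0) -> (7,10) [heading=90, draw]
BK 17: (7,10) -> (7,-7) [heading=90, draw]
LT 180: heading 90 -> 270
PU: pen up
Final: pos=(7,-7), heading=270, 3 segment(s) drawn

Segment endpoints: x in {0, 7, 7, 7}, y in {-7, 0, 10}
xmin=0, ymin=-7, xmax=7, ymax=10

Answer: 0 -7 7 10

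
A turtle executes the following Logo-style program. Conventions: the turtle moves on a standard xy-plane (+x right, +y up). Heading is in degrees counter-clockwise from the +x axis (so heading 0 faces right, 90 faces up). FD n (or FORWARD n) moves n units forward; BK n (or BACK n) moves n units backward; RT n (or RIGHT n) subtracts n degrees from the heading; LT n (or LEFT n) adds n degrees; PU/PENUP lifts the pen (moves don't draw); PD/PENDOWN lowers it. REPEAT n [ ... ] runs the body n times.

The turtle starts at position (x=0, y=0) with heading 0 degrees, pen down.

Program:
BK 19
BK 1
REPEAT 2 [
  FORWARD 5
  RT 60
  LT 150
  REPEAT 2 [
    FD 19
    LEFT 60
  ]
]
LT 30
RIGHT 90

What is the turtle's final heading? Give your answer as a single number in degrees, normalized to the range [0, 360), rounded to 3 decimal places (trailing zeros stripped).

Executing turtle program step by step:
Start: pos=(0,0), heading=0, pen down
BK 19: (0,0) -> (-19,0) [heading=0, draw]
BK 1: (-19,0) -> (-20,0) [heading=0, draw]
REPEAT 2 [
  -- iteration 1/2 --
  FD 5: (-20,0) -> (-15,0) [heading=0, draw]
  RT 60: heading 0 -> 300
  LT 150: heading 300 -> 90
  REPEAT 2 [
    -- iteration 1/2 --
    FD 19: (-15,0) -> (-15,19) [heading=90, draw]
    LT 60: heading 90 -> 150
    -- iteration 2/2 --
    FD 19: (-15,19) -> (-31.454,28.5) [heading=150, draw]
    LT 60: heading 150 -> 210
  ]
  -- iteration 2/2 --
  FD 5: (-31.454,28.5) -> (-35.785,26) [heading=210, draw]
  RT 60: heading 210 -> 150
  LT 150: heading 150 -> 300
  REPEAT 2 [
    -- iteration 1/2 --
    FD 19: (-35.785,26) -> (-26.285,9.546) [heading=300, draw]
    LT 60: heading 300 -> 0
    -- iteration 2/2 --
    FD 19: (-26.285,9.546) -> (-7.285,9.546) [heading=0, draw]
    LT 60: heading 0 -> 60
  ]
]
LT 30: heading 60 -> 90
RT 90: heading 90 -> 0
Final: pos=(-7.285,9.546), heading=0, 8 segment(s) drawn

Answer: 0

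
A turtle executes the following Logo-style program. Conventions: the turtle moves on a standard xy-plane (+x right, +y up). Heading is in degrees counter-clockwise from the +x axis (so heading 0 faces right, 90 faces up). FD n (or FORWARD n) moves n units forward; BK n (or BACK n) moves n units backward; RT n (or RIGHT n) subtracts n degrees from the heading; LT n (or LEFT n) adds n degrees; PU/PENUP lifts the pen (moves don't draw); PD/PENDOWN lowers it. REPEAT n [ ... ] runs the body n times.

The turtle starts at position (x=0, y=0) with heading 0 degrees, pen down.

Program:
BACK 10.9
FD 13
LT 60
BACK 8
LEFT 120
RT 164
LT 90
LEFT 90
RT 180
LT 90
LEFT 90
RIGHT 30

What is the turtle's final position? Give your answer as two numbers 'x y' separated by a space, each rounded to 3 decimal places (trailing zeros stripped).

Answer: -1.9 -6.928

Derivation:
Executing turtle program step by step:
Start: pos=(0,0), heading=0, pen down
BK 10.9: (0,0) -> (-10.9,0) [heading=0, draw]
FD 13: (-10.9,0) -> (2.1,0) [heading=0, draw]
LT 60: heading 0 -> 60
BK 8: (2.1,0) -> (-1.9,-6.928) [heading=60, draw]
LT 120: heading 60 -> 180
RT 164: heading 180 -> 16
LT 90: heading 16 -> 106
LT 90: heading 106 -> 196
RT 180: heading 196 -> 16
LT 90: heading 16 -> 106
LT 90: heading 106 -> 196
RT 30: heading 196 -> 166
Final: pos=(-1.9,-6.928), heading=166, 3 segment(s) drawn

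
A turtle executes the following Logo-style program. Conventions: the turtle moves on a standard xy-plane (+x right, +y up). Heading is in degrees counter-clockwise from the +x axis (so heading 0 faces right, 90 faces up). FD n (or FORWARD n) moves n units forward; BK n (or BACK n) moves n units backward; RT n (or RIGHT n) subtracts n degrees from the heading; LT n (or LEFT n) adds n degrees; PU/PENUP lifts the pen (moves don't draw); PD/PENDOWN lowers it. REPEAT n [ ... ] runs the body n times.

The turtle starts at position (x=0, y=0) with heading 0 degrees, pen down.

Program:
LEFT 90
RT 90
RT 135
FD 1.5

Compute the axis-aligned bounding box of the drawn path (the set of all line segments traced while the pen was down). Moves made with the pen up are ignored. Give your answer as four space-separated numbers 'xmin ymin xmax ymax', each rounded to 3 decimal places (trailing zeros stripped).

Executing turtle program step by step:
Start: pos=(0,0), heading=0, pen down
LT 90: heading 0 -> 90
RT 90: heading 90 -> 0
RT 135: heading 0 -> 225
FD 1.5: (0,0) -> (-1.061,-1.061) [heading=225, draw]
Final: pos=(-1.061,-1.061), heading=225, 1 segment(s) drawn

Segment endpoints: x in {-1.061, 0}, y in {-1.061, 0}
xmin=-1.061, ymin=-1.061, xmax=0, ymax=0

Answer: -1.061 -1.061 0 0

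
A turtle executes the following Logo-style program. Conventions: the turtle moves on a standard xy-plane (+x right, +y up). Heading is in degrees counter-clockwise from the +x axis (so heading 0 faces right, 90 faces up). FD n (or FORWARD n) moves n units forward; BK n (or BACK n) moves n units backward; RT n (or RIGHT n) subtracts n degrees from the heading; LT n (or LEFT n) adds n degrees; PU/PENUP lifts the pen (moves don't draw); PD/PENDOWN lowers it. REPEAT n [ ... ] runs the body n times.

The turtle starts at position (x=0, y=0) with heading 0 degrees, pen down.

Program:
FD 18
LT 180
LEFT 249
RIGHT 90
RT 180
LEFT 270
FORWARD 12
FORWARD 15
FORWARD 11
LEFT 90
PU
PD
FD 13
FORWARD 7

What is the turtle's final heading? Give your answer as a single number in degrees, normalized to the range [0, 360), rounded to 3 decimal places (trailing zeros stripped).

Answer: 159

Derivation:
Executing turtle program step by step:
Start: pos=(0,0), heading=0, pen down
FD 18: (0,0) -> (18,0) [heading=0, draw]
LT 180: heading 0 -> 180
LT 249: heading 180 -> 69
RT 90: heading 69 -> 339
RT 180: heading 339 -> 159
LT 270: heading 159 -> 69
FD 12: (18,0) -> (22.3,11.203) [heading=69, draw]
FD 15: (22.3,11.203) -> (27.676,25.207) [heading=69, draw]
FD 11: (27.676,25.207) -> (31.618,35.476) [heading=69, draw]
LT 90: heading 69 -> 159
PU: pen up
PD: pen down
FD 13: (31.618,35.476) -> (19.481,40.135) [heading=159, draw]
FD 7: (19.481,40.135) -> (12.946,42.643) [heading=159, draw]
Final: pos=(12.946,42.643), heading=159, 6 segment(s) drawn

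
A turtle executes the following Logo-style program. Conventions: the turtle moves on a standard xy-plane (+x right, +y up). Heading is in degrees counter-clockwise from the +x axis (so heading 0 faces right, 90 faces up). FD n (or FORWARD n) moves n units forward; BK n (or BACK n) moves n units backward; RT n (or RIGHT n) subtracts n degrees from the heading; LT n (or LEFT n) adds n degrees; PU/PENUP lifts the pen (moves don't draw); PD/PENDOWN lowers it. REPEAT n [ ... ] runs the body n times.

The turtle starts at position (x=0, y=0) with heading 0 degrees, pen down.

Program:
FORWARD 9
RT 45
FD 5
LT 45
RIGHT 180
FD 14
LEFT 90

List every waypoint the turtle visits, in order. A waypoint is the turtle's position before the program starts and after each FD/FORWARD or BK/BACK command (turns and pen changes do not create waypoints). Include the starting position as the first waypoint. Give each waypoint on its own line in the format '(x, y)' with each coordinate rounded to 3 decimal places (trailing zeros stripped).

Answer: (0, 0)
(9, 0)
(12.536, -3.536)
(-1.464, -3.536)

Derivation:
Executing turtle program step by step:
Start: pos=(0,0), heading=0, pen down
FD 9: (0,0) -> (9,0) [heading=0, draw]
RT 45: heading 0 -> 315
FD 5: (9,0) -> (12.536,-3.536) [heading=315, draw]
LT 45: heading 315 -> 0
RT 180: heading 0 -> 180
FD 14: (12.536,-3.536) -> (-1.464,-3.536) [heading=180, draw]
LT 90: heading 180 -> 270
Final: pos=(-1.464,-3.536), heading=270, 3 segment(s) drawn
Waypoints (4 total):
(0, 0)
(9, 0)
(12.536, -3.536)
(-1.464, -3.536)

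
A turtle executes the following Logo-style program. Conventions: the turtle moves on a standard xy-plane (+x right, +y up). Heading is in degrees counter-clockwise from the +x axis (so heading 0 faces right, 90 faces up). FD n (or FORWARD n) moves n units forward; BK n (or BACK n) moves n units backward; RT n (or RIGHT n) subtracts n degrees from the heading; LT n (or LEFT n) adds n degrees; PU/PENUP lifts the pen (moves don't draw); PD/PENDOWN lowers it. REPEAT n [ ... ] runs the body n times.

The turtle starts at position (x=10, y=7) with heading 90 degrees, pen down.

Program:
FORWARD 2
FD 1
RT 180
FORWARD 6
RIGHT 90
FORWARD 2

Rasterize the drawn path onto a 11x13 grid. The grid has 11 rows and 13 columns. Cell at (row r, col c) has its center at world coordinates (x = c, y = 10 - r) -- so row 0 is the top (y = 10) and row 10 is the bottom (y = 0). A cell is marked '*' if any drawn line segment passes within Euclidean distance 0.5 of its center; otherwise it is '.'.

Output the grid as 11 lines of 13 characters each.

Answer: ..........*..
..........*..
..........*..
..........*..
..........*..
..........*..
........***..
.............
.............
.............
.............

Derivation:
Segment 0: (10,7) -> (10,9)
Segment 1: (10,9) -> (10,10)
Segment 2: (10,10) -> (10,4)
Segment 3: (10,4) -> (8,4)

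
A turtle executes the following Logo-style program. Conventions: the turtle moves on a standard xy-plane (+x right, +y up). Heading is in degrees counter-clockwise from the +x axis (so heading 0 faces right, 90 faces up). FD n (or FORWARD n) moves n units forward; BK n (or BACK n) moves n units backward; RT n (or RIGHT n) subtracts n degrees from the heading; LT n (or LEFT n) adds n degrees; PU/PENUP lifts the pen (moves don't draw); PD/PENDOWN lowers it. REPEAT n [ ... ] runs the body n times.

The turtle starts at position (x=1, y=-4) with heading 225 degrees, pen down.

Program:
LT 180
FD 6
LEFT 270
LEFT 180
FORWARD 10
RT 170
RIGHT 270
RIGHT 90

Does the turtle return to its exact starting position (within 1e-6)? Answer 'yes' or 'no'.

Executing turtle program step by step:
Start: pos=(1,-4), heading=225, pen down
LT 180: heading 225 -> 45
FD 6: (1,-4) -> (5.243,0.243) [heading=45, draw]
LT 270: heading 45 -> 315
LT 180: heading 315 -> 135
FD 10: (5.243,0.243) -> (-1.828,7.314) [heading=135, draw]
RT 170: heading 135 -> 325
RT 270: heading 325 -> 55
RT 90: heading 55 -> 325
Final: pos=(-1.828,7.314), heading=325, 2 segment(s) drawn

Start position: (1, -4)
Final position: (-1.828, 7.314)
Distance = 11.662; >= 1e-6 -> NOT closed

Answer: no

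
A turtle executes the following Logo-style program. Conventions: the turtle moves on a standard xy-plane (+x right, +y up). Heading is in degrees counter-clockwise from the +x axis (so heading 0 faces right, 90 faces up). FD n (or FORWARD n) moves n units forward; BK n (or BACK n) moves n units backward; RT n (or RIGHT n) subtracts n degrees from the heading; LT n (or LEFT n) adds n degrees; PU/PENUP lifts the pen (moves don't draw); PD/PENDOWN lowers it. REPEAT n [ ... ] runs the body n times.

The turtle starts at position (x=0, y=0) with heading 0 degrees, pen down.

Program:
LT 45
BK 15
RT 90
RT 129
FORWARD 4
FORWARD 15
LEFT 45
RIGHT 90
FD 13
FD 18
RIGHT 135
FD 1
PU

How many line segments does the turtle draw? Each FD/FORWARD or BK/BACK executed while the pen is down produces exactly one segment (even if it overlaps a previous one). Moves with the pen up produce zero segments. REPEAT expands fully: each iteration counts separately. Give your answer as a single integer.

Executing turtle program step by step:
Start: pos=(0,0), heading=0, pen down
LT 45: heading 0 -> 45
BK 15: (0,0) -> (-10.607,-10.607) [heading=45, draw]
RT 90: heading 45 -> 315
RT 129: heading 315 -> 186
FD 4: (-10.607,-10.607) -> (-14.585,-11.025) [heading=186, draw]
FD 15: (-14.585,-11.025) -> (-29.503,-12.593) [heading=186, draw]
LT 45: heading 186 -> 231
RT 90: heading 231 -> 141
FD 13: (-29.503,-12.593) -> (-39.605,-4.411) [heading=141, draw]
FD 18: (-39.605,-4.411) -> (-53.594,6.916) [heading=141, draw]
RT 135: heading 141 -> 6
FD 1: (-53.594,6.916) -> (-52.6,7.021) [heading=6, draw]
PU: pen up
Final: pos=(-52.6,7.021), heading=6, 6 segment(s) drawn
Segments drawn: 6

Answer: 6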